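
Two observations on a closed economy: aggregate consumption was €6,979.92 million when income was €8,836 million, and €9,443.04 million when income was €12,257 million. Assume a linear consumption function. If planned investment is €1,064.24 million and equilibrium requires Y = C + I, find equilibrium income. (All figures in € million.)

Y = 6008

MPC = (9443.04 − 6979.92)/(12257 − 8836) = 2463.12/3421 = 0.72
a = 6979.92 − 0.72(8836) = 618
Equilibrium: Y = 618 + 0.72Y + 1064.24
0.28Y = 1682.24, so Y = 1682.24/0.28 = 6008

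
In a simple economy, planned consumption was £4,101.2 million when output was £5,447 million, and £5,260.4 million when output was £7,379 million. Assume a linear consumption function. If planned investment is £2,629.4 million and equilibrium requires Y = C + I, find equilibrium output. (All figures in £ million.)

Y = 8656

MPC = (5260.4 − 4101.2)/(7379 − 5447) = 1159.2/1932 = 0.6
a = 4101.2 − 0.6(5447) = 833
Equilibrium: Y = 833 + 0.6Y + 2629.4
0.4Y = 3462.4, so Y = 3462.4/0.4 = 8656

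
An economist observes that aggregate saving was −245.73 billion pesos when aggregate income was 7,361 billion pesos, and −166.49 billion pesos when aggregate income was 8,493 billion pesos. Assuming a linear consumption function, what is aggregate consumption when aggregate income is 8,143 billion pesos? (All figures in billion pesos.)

C = 8333.99

MPS = ΔS/ΔY = (-166.49 − (-245.73))/(8493 − 7361) = 79.24/1132 = 0.07
MPC = 1 − MPS = 0.93
Autonomous saving = -245.73 − 0.07(7361) = -761, so a = 761
C = 761 + 0.93(8143) = 761 + 7572.99 = 8333.99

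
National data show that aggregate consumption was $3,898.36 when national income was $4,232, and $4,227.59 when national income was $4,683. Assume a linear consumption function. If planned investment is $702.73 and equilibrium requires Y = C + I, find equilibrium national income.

Y = 5599

MPC = (4227.59 − 3898.36)/(4683 − 4232) = 329.23/451 = 0.73
a = 3898.36 − 0.73(4232) = 809
Equilibrium: Y = 809 + 0.73Y + 702.73
0.27Y = 1511.73, so Y = 1511.73/0.27 = 5599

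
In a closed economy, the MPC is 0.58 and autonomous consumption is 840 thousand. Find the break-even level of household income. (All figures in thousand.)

At break-even, C = Y: 840 + 0.58Y = Y
0.42Y = 840, so Y = 840/0.42 = 2000

Y = 2000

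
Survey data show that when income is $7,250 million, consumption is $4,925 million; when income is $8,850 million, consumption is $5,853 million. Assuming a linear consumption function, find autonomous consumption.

MPC = ΔC/ΔY = (5853 − 4925)/(8850 − 7250) = 928/1600 = 0.58
a = C − MPC·Y = 4925 − 0.58(7250) = 4925 − 4205 = 720

a = 720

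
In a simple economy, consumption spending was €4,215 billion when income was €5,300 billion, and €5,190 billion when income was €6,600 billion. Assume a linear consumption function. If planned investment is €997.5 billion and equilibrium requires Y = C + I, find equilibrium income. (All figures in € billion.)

MPC = (5190 − 4215)/(6600 − 5300) = 975/1300 = 0.75
a = 4215 − 0.75(5300) = 240
Equilibrium: Y = 240 + 0.75Y + 997.5
0.25Y = 1237.5, so Y = 1237.5/0.25 = 4950

Y = 4950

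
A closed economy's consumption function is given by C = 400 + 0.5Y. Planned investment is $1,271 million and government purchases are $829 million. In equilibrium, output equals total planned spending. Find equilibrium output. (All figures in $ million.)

Y = C + I + G = 400 + 0.5Y + 1271 + 829
Y − 0.5Y = 2500
0.5Y = 2500, so Y = 2500/0.5 = 5000

Y = 5000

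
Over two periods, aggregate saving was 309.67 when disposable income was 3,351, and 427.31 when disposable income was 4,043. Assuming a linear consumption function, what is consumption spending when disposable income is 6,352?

C = 5532.16

MPS = ΔS/ΔY = (427.31 − 309.67)/(4043 − 3351) = 117.64/692 = 0.17
MPC = 1 − MPS = 0.83
Autonomous saving = 309.67 − 0.17(3351) = -260, so a = 260
C = 260 + 0.83(6352) = 260 + 5272.16 = 5532.16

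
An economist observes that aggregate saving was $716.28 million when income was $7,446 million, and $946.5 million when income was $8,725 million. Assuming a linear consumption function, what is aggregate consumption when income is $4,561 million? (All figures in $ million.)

C = 4364.02

MPS = ΔS/ΔY = (946.5 − 716.28)/(8725 − 7446) = 230.22/1279 = 0.18
MPC = 1 − MPS = 0.82
Autonomous saving = 716.28 − 0.18(7446) = -624, so a = 624
C = 624 + 0.82(4561) = 624 + 3740.02 = 4364.02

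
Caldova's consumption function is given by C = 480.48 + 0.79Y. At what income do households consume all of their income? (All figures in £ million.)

Y = 2288

At break-even, C = Y: 480.48 + 0.79Y = Y
0.21Y = 480.48, so Y = 480.48/0.21 = 2288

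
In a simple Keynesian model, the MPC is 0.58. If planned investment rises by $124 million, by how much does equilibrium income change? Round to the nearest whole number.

ΔY ≈ 295

The multiplier is 1/(1 − MPC) = 1/0.42.
ΔY = 124/0.42 = 295.24 ≈ 295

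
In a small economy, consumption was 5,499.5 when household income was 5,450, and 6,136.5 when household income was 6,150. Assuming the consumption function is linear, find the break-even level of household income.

Y = 6000

MPC = (6136.5 − 5499.5)/(6150 − 5450) = 637/700 = 0.91
a = 5499.5 − 0.91(5450) = 5499.5 − 4959.5 = 540
Break-even: Y = a/(1−MPC) = 540/0.09 = 6000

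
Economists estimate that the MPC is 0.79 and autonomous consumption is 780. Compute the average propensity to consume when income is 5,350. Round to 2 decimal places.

C = 780 + 0.79(5350) = 5006.5
APC = C/Y = 5006.5/5350 = 0.94

APC = 0.94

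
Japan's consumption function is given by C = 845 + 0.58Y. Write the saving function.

S = Y − C = Y − (845 + 0.58Y) = -845 + (1 − 0.58)Y

S = -845 + 0.42Y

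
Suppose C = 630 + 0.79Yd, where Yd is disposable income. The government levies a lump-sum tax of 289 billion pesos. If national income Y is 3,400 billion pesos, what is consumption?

C = 3087.69

Yd = Y − T = 3400 − 289 = 3111
C = 630 + 0.79(3111) = 630 + 2457.69 = 3087.69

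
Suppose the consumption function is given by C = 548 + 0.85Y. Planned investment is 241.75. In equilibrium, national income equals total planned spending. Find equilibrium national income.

Y = 5265

Y = C + I = 548 + 0.85Y + 241.75
Y − 0.85Y = 789.75
0.15Y = 789.75, so Y = 789.75/0.15 = 5265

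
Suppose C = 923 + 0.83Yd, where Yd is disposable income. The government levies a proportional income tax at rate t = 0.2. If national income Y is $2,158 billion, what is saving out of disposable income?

Yd = (1 − 0.2)(2158) = 0.8(2158) = 1726.4
C = 923 + 0.83(1726.4) = 923 + 1432.912 = 2355.912
S = Yd − C = 1726.4 − 2355.912 = -629.512

S = -629.512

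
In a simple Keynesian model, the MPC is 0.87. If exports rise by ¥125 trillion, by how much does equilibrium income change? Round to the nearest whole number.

The multiplier is 1/(1 − MPC) = 1/0.13.
ΔY = 125/0.13 = 961.54 ≈ 962

ΔY ≈ 962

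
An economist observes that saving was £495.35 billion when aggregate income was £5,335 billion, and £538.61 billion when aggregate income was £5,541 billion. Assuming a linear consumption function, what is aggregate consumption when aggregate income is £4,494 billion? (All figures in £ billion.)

MPS = ΔS/ΔY = (538.61 − 495.35)/(5541 − 5335) = 43.26/206 = 0.21
MPC = 1 − MPS = 0.79
Autonomous saving = 495.35 − 0.21(5335) = -625, so a = 625
C = 625 + 0.79(4494) = 625 + 3550.26 = 4175.26

C = 4175.26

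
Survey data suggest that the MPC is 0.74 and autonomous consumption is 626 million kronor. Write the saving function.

S = -626 + 0.26Y

S = Y − C = Y − (626 + 0.74Y) = -626 + (1 − 0.74)Y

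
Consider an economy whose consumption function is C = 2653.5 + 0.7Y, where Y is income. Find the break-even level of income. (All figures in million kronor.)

Y = 8845

At break-even, C = Y: 2653.5 + 0.7Y = Y
0.3Y = 2653.5, so Y = 2653.5/0.3 = 8845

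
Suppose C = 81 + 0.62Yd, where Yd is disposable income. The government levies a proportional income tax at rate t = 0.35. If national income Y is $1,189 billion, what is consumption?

C = 560.167

Yd = (1 − 0.35)(1189) = 0.65(1189) = 772.85
C = 81 + 0.62(772.85) = 81 + 479.167 = 560.167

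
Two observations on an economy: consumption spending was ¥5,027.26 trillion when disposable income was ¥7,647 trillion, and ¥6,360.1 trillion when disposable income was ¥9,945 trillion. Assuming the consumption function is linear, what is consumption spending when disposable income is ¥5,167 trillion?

MPC = (6360.1 − 5027.26)/(9945 − 7647) = 1332.84/2298 = 0.58
a = 5027.26 − 0.58(7647) = 5027.26 − 4435.26 = 592
C = 592 + 0.58(5167) = 592 + 2996.86 = 3588.86

C = 3588.86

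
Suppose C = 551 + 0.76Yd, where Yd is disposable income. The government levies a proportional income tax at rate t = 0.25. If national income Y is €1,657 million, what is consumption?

C = 1495.49

Yd = (1 − 0.25)(1657) = 0.75(1657) = 1242.75
C = 551 + 0.76(1242.75) = 551 + 944.49 = 1495.49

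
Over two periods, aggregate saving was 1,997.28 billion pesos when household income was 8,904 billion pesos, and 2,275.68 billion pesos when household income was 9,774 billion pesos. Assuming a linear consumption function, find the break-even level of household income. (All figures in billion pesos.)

Y = 2662.5

MPS = ΔS/ΔY = (2275.68 − 1997.28)/(9774 − 8904) = 278.4/870 = 0.32
MPC = 1 − MPS = 0.68
From S(8904) = 1997.28: −a + 0.32(8904) = 1997.28, so a = 2849.28 − 1997.28 = 852
Break-even (S = 0): Y = a/MPS = 852/0.32 = 2662.5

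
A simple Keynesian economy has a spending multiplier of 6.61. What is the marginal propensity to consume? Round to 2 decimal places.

MPC = 0.85

k = 1/(1 − MPC), so 1 − MPC = 1/k = 1/6.61 = 0.1513
MPC = 1 − 0.1513 = 0.85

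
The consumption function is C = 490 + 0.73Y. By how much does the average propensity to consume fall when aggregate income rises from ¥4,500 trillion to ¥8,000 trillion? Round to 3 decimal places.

ΔAPC = 0.048

At Y = 4500: C = 490 + 0.73(4500) = 3775, APC = 3775/4500 = 0.8389
At Y = 8000: C = 6330, APC = 6330/8000 = 0.7913
Fall in APC = 0.8389 − 0.7913 = 0.0476 ≈ 0.048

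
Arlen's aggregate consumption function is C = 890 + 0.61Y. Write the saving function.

S = Y − C = Y − (890 + 0.61Y) = -890 + (1 − 0.61)Y

S = -890 + 0.39Y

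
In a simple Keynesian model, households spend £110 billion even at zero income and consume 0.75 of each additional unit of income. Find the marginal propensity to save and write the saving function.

MPS = 0.25; S = -110 + 0.25Y

MPS = 1 − MPC = 1 − 0.75 = 0.25
S = Y − C = -110 + 0.25Y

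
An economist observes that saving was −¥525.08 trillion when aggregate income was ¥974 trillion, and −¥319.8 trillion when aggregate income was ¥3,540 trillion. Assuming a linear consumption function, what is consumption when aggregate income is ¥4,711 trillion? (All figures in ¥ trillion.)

MPS = ΔS/ΔY = (-319.8 − (-525.08))/(3540 − 974) = 205.28/2566 = 0.08
MPC = 1 − MPS = 0.92
Autonomous saving = -525.08 − 0.08(974) = -603, so a = 603
C = 603 + 0.92(4711) = 603 + 4334.12 = 4937.12

C = 4937.12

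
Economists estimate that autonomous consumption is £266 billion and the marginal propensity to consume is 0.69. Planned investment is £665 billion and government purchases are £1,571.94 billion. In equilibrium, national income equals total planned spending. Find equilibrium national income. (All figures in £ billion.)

Y = C + I + G = 266 + 0.69Y + 665 + 1571.94
Y − 0.69Y = 2502.94
0.31Y = 2502.94, so Y = 2502.94/0.31 = 8074

Y = 8074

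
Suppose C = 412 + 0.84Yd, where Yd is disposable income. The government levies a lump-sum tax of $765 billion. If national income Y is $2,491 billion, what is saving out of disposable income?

Yd = Y − T = 2491 − 765 = 1726
C = 412 + 0.84(1726) = 412 + 1449.84 = 1861.84
S = Yd − C = 1726 − 1861.84 = -135.84

S = -135.84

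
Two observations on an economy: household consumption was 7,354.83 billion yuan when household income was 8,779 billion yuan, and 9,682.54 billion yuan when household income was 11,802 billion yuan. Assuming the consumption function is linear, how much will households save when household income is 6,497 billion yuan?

MPC = (9682.54 − 7354.83)/(11802 − 8779) = 2327.71/3023 = 0.77
a = 7354.83 − 0.77(8779) = 7354.83 − 6759.83 = 595
C = 595 + 0.77(6497) = 5597.69
S = 6497 − 5597.69 = 899.31

S = 899.31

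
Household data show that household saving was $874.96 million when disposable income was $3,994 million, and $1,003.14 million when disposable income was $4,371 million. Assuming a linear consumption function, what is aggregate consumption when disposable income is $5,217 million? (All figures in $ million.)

C = 3926.22

MPS = ΔS/ΔY = (1003.14 − 874.96)/(4371 − 3994) = 128.18/377 = 0.34
MPC = 1 − MPS = 0.66
Autonomous saving = 874.96 − 0.34(3994) = -483, so a = 483
C = 483 + 0.66(5217) = 483 + 3443.22 = 3926.22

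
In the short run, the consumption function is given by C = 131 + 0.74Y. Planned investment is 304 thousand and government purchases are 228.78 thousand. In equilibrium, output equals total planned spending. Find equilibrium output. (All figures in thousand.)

Y = 2553

Y = C + I + G = 131 + 0.74Y + 304 + 228.78
Y − 0.74Y = 663.78
0.26Y = 663.78, so Y = 663.78/0.26 = 2553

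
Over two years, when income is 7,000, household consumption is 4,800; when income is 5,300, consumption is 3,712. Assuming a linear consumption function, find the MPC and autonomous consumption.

MPC = ΔC/ΔY = (4800 − 3712)/(7000 − 5300) = 1088/1700 = 0.64
a = C − MPC·Y = 3712 − 0.64(5300) = 3712 − 3392 = 320

MPC = 0.64; a = 320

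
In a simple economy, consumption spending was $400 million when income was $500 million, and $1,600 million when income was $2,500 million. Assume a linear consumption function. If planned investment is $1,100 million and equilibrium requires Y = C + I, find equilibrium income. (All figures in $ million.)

MPC = (1600 − 400)/(2500 − 500) = 1200/2000 = 0.6
a = 400 − 0.6(500) = 100
Equilibrium: Y = 100 + 0.6Y + 1100
0.4Y = 1200, so Y = 1200/0.4 = 3000

Y = 3000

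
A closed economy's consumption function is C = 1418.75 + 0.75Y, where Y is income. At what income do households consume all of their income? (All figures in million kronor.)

At break-even, C = Y: 1418.75 + 0.75Y = Y
0.25Y = 1418.75, so Y = 1418.75/0.25 = 5675

Y = 5675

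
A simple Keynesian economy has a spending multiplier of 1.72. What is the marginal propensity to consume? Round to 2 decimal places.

k = 1/(1 − MPC), so 1 − MPC = 1/k = 1/1.72 = 0.5814
MPC = 1 − 0.5814 = 0.42

MPC = 0.42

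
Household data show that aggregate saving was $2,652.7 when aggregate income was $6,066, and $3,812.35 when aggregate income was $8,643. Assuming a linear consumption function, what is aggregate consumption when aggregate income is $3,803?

MPS = ΔS/ΔY = (3812.35 − 2652.7)/(8643 − 6066) = 1159.65/2577 = 0.45
MPC = 1 − MPS = 0.55
Autonomous saving = 2652.7 − 0.45(6066) = -77, so a = 77
C = 77 + 0.55(3803) = 77 + 2091.65 = 2168.65

C = 2168.65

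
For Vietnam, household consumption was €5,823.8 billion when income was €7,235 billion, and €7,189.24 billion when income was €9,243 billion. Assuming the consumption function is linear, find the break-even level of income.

Y = 2825

MPC = (7189.24 − 5823.8)/(9243 − 7235) = 1365.44/2008 = 0.68
a = 5823.8 − 0.68(7235) = 5823.8 − 4919.8 = 904
Break-even: Y = a/(1−MPC) = 904/0.32 = 2825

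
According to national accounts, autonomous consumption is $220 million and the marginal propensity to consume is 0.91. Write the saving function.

S = -220 + 0.09Y

S = Y − C = Y − (220 + 0.91Y) = -220 + (1 − 0.91)Y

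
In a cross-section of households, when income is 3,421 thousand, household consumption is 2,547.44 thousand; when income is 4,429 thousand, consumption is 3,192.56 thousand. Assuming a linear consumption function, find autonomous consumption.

MPC = ΔC/ΔY = (3192.56 − 2547.44)/(4429 − 3421) = 645.12/1008 = 0.64
a = C − MPC·Y = 2547.44 − 0.64(3421) = 2547.44 − 2189.44 = 358

a = 358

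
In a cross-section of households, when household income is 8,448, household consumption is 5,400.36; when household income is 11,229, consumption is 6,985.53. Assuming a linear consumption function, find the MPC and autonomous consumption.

MPC = 0.57; a = 585

MPC = ΔC/ΔY = (6985.53 − 5400.36)/(11229 − 8448) = 1585.17/2781 = 0.57
a = C − MPC·Y = 5400.36 − 0.57(8448) = 5400.36 − 4815.36 = 585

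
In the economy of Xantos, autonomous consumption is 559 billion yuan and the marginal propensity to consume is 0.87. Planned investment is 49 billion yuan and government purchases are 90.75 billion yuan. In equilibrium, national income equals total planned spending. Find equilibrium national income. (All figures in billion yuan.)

Y = C + I + G = 559 + 0.87Y + 49 + 90.75
Y − 0.87Y = 698.75
0.13Y = 698.75, so Y = 698.75/0.13 = 5375

Y = 5375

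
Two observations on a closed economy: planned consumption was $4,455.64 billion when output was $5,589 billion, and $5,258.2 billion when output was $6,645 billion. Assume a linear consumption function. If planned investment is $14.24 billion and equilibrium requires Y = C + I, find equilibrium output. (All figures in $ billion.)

Y = 926

MPC = (5258.2 − 4455.64)/(6645 − 5589) = 802.56/1056 = 0.76
a = 4455.64 − 0.76(5589) = 208
Equilibrium: Y = 208 + 0.76Y + 14.24
0.24Y = 222.24, so Y = 222.24/0.24 = 926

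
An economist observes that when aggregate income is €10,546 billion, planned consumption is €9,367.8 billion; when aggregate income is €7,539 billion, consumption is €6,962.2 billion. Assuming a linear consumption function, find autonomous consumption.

MPC = ΔC/ΔY = (9367.8 − 6962.2)/(10546 − 7539) = 2405.6/3007 = 0.8
a = C − MPC·Y = 6962.2 − 0.8(7539) = 6962.2 − 6031.2 = 931

a = 931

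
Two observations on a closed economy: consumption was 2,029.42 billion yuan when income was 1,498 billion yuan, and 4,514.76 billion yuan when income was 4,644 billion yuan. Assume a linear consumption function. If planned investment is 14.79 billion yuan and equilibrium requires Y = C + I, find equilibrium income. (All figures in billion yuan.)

MPC = (4514.76 − 2029.42)/(4644 − 1498) = 2485.34/3146 = 0.79
a = 2029.42 − 0.79(1498) = 846
Equilibrium: Y = 846 + 0.79Y + 14.79
0.21Y = 860.79, so Y = 860.79/0.21 = 4099

Y = 4099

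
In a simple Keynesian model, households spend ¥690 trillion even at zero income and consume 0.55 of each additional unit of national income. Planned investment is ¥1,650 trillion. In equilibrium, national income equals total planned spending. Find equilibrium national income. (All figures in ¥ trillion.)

Y = 5200

Y = C + I = 690 + 0.55Y + 1650
Y − 0.55Y = 2340
0.45Y = 2340, so Y = 2340/0.45 = 5200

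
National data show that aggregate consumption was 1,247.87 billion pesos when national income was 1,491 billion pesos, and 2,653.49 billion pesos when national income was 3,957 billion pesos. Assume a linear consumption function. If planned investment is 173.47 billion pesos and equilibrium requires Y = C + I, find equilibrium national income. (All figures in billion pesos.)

MPC = (2653.49 − 1247.87)/(3957 − 1491) = 1405.62/2466 = 0.57
a = 1247.87 − 0.57(1491) = 398
Equilibrium: Y = 398 + 0.57Y + 173.47
0.43Y = 571.47, so Y = 571.47/0.43 = 1329

Y = 1329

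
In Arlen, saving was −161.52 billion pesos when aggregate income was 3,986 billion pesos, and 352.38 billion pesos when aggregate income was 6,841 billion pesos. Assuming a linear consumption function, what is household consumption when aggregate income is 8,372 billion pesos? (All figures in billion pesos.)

C = 7744.04

MPS = ΔS/ΔY = (352.38 − (-161.52))/(6841 − 3986) = 513.9/2855 = 0.18
MPC = 1 − MPS = 0.82
Autonomous saving = -161.52 − 0.18(3986) = -879, so a = 879
C = 879 + 0.82(8372) = 879 + 6865.04 = 7744.04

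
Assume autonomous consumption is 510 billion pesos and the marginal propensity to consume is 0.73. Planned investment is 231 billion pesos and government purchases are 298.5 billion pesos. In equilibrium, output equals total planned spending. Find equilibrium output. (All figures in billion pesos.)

Y = 3850

Y = C + I + G = 510 + 0.73Y + 231 + 298.5
Y − 0.73Y = 1039.5
0.27Y = 1039.5, so Y = 1039.5/0.27 = 3850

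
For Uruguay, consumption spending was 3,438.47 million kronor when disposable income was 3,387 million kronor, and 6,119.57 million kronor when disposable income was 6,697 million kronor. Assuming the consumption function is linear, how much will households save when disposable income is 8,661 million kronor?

S = 950.59

MPC = (6119.57 − 3438.47)/(6697 − 3387) = 2681.1/3310 = 0.81
a = 3438.47 − 0.81(3387) = 3438.47 − 2743.47 = 695
C = 695 + 0.81(8661) = 7710.41
S = 8661 − 7710.41 = 950.59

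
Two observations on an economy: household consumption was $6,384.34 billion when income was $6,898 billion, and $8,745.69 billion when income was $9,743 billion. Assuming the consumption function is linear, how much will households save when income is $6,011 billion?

S = 362.87

MPC = (8745.69 − 6384.34)/(9743 − 6898) = 2361.35/2845 = 0.83
a = 6384.34 − 0.83(6898) = 6384.34 − 5725.34 = 659
C = 659 + 0.83(6011) = 5648.13
S = 6011 − 5648.13 = 362.87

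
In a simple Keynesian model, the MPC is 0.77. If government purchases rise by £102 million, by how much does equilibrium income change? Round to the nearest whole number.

The multiplier is 1/(1 − MPC) = 1/0.23.
ΔY = 102/0.23 = 443.48 ≈ 443

ΔY ≈ 443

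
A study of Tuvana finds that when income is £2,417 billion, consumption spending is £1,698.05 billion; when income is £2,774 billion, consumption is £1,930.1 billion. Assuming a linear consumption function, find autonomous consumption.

a = 127

MPC = ΔC/ΔY = (1930.1 − 1698.05)/(2774 − 2417) = 232.05/357 = 0.65
a = C − MPC·Y = 1698.05 − 0.65(2417) = 1698.05 − 1571.05 = 127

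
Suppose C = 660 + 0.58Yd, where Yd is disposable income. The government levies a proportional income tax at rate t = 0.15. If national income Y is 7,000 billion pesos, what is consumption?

Yd = (1 − 0.15)(7000) = 0.85(7000) = 5950
C = 660 + 0.58(5950) = 660 + 3451 = 4111

C = 4111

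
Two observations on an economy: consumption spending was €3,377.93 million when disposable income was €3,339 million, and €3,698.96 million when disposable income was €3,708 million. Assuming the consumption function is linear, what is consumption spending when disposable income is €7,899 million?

MPC = (3698.96 − 3377.93)/(3708 − 3339) = 321.03/369 = 0.87
a = 3377.93 − 0.87(3339) = 3377.93 − 2904.93 = 473
C = 473 + 0.87(7899) = 473 + 6872.13 = 7345.13

C = 7345.13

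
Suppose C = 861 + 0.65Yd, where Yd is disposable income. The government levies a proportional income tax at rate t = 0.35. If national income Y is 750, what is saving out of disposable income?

Yd = (1 − 0.35)(750) = 0.65(750) = 487.5
C = 861 + 0.65(487.5) = 861 + 316.875 = 1177.875
S = Yd − C = 487.5 − 1177.875 = -690.375

S = -690.375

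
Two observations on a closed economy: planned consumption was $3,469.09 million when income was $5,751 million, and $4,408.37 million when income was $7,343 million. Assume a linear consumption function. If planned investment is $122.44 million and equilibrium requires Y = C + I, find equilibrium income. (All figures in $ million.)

MPC = (4408.37 − 3469.09)/(7343 − 5751) = 939.28/1592 = 0.59
a = 3469.09 − 0.59(5751) = 76
Equilibrium: Y = 76 + 0.59Y + 122.44
0.41Y = 198.44, so Y = 198.44/0.41 = 484

Y = 484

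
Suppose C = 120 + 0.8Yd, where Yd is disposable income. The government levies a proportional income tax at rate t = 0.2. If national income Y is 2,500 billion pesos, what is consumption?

Yd = (1 − 0.2)(2500) = 0.8(2500) = 2000
C = 120 + 0.8(2000) = 120 + 1600 = 1720

C = 1720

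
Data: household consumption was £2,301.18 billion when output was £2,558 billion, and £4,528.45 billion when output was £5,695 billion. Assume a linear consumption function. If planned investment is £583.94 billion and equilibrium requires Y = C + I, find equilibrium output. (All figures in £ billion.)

Y = 3686

MPC = (4528.45 − 2301.18)/(5695 − 2558) = 2227.27/3137 = 0.71
a = 2301.18 − 0.71(2558) = 485
Equilibrium: Y = 485 + 0.71Y + 583.94
0.29Y = 1068.94, so Y = 1068.94/0.29 = 3686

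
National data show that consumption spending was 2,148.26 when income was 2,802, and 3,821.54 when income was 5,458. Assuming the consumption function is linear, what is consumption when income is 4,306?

C = 3095.78

MPC = (3821.54 − 2148.26)/(5458 − 2802) = 1673.28/2656 = 0.63
a = 2148.26 − 0.63(2802) = 2148.26 − 1765.26 = 383
C = 383 + 0.63(4306) = 383 + 2712.78 = 3095.78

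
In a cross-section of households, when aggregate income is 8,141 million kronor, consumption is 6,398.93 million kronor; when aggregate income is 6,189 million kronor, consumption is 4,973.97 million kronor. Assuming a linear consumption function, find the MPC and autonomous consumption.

MPC = 0.73; a = 456

MPC = ΔC/ΔY = (6398.93 − 4973.97)/(8141 − 6189) = 1424.96/1952 = 0.73
a = C − MPC·Y = 4973.97 − 0.73(6189) = 4973.97 − 4517.97 = 456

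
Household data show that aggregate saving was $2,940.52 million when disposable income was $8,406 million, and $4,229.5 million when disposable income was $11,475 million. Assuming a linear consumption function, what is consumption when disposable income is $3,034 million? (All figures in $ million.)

C = 2349.72

MPS = ΔS/ΔY = (4229.5 − 2940.52)/(11475 − 8406) = 1288.98/3069 = 0.42
MPC = 1 − MPS = 0.58
Autonomous saving = 2940.52 − 0.42(8406) = -590, so a = 590
C = 590 + 0.58(3034) = 590 + 1759.72 = 2349.72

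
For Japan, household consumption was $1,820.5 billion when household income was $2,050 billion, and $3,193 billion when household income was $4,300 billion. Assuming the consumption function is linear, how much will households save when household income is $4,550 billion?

S = 1204.5

MPC = (3193 − 1820.5)/(4300 − 2050) = 1372.5/2250 = 0.61
a = 1820.5 − 0.61(2050) = 1820.5 − 1250.5 = 570
C = 570 + 0.61(4550) = 3345.5
S = 4550 − 3345.5 = 1204.5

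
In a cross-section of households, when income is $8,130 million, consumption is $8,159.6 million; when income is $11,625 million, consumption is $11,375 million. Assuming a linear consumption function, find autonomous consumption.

a = 680

MPC = ΔC/ΔY = (11375 − 8159.6)/(11625 − 8130) = 3215.4/3495 = 0.92
a = C − MPC·Y = 8159.6 − 0.92(8130) = 8159.6 − 7479.6 = 680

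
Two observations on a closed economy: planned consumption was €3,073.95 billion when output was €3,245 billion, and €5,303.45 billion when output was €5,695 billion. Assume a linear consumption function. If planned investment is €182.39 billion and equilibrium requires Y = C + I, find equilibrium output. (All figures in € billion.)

Y = 3371

MPC = (5303.45 − 3073.95)/(5695 − 3245) = 2229.5/2450 = 0.91
a = 3073.95 − 0.91(3245) = 121
Equilibrium: Y = 121 + 0.91Y + 182.39
0.09Y = 303.39, so Y = 303.39/0.09 = 3371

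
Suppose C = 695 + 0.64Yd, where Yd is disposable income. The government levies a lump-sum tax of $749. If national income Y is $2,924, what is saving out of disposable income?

S = 88

Yd = Y − T = 2924 − 749 = 2175
C = 695 + 0.64(2175) = 695 + 1392 = 2087
S = Yd − C = 2175 − 2087 = 88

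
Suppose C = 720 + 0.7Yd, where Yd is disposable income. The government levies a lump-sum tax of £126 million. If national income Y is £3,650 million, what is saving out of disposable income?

S = 337.2

Yd = Y − T = 3650 − 126 = 3524
C = 720 + 0.7(3524) = 720 + 2466.8 = 3186.8
S = Yd − C = 3524 − 3186.8 = 337.2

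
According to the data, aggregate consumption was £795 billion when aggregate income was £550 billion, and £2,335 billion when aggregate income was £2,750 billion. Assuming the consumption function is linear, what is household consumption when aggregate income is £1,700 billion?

MPC = (2335 − 795)/(2750 − 550) = 1540/2200 = 0.7
a = 795 − 0.7(550) = 795 − 385 = 410
C = 410 + 0.7(1700) = 410 + 1190 = 1600

C = 1600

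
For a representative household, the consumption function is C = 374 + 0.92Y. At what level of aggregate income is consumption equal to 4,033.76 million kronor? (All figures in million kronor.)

Y = 3978

374 + 0.92Y = 4033.76
0.92Y = 3659.76, so Y = 3659.76/0.92 = 3978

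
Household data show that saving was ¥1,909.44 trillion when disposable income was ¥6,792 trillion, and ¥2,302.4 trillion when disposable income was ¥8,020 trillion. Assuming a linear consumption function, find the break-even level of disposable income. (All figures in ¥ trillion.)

MPS = ΔS/ΔY = (2302.4 − 1909.44)/(8020 − 6792) = 392.96/1228 = 0.32
MPC = 1 − MPS = 0.68
From S(6792) = 1909.44: −a + 0.32(6792) = 1909.44, so a = 2173.44 − 1909.44 = 264
Break-even (S = 0): Y = a/MPS = 264/0.32 = 825

Y = 825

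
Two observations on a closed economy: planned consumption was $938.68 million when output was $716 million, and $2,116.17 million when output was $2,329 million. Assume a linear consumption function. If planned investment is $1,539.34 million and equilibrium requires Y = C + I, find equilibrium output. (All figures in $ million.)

MPC = (2116.17 − 938.68)/(2329 − 716) = 1177.49/1613 = 0.73
a = 938.68 − 0.73(716) = 416
Equilibrium: Y = 416 + 0.73Y + 1539.34
0.27Y = 1955.34, so Y = 1955.34/0.27 = 7242

Y = 7242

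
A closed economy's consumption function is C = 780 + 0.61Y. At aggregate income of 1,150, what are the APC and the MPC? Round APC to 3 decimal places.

APC = 1.288; MPC = 0.61

MPC = 0.61 (the slope of the consumption function)
C = 780 + 0.61(1150) = 1481.5, so APC = 1481.5/1150 = 1.288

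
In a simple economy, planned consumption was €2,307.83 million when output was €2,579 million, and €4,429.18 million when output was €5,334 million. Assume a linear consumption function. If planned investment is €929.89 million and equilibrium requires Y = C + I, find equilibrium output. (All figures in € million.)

MPC = (4429.18 − 2307.83)/(5334 − 2579) = 2121.35/2755 = 0.77
a = 2307.83 − 0.77(2579) = 322
Equilibrium: Y = 322 + 0.77Y + 929.89
0.23Y = 1251.89, so Y = 1251.89/0.23 = 5443

Y = 5443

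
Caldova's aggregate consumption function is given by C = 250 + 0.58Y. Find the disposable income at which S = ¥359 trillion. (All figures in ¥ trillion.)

S = Y − C = -250 + 0.42Y
-250 + 0.42Y = 359, so 0.42Y = 609 and Y = 1450

Y = 1450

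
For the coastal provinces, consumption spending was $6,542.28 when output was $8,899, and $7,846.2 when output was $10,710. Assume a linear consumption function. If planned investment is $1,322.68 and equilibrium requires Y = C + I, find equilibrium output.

Y = 5206

MPC = (7846.2 − 6542.28)/(10710 − 8899) = 1303.92/1811 = 0.72
a = 6542.28 − 0.72(8899) = 135
Equilibrium: Y = 135 + 0.72Y + 1322.68
0.28Y = 1457.68, so Y = 1457.68/0.28 = 5206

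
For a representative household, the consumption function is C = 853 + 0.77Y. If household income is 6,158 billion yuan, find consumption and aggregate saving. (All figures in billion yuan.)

C = 5594.66; S = 563.34

C = 853 + 0.77(6158) = 853 + 4741.66 = 5594.66
S = Y − C = 6158 − 5594.66 = 563.34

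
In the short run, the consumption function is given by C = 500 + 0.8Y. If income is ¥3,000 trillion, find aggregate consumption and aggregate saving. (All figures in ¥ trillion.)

C = 2900; S = 100

C = 500 + 0.8(3000) = 500 + 2400 = 2900
S = Y − C = 3000 − 2900 = 100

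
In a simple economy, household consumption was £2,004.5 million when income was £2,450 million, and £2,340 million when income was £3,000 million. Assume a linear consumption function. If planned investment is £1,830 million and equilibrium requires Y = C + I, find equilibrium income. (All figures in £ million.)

MPC = (2340 − 2004.5)/(3000 − 2450) = 335.5/550 = 0.61
a = 2004.5 − 0.61(2450) = 510
Equilibrium: Y = 510 + 0.61Y + 1830
0.39Y = 2340, so Y = 2340/0.39 = 6000

Y = 6000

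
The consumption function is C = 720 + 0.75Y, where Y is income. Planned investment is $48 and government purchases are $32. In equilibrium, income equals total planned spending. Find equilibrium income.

Y = C + I + G = 720 + 0.75Y + 48 + 32
Y − 0.75Y = 800
0.25Y = 800, so Y = 800/0.25 = 3200

Y = 3200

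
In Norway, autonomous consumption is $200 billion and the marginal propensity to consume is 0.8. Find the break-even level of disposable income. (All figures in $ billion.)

At break-even, C = Y: 200 + 0.8Y = Y
0.2Y = 200, so Y = 200/0.2 = 1000

Y = 1000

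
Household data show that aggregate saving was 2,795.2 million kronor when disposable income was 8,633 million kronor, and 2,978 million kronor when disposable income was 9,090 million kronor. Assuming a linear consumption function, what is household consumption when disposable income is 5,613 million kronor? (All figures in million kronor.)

C = 4025.8

MPS = ΔS/ΔY = (2978 − 2795.2)/(9090 − 8633) = 182.8/457 = 0.4
MPC = 1 − MPS = 0.6
Autonomous saving = 2795.2 − 0.4(8633) = -658, so a = 658
C = 658 + 0.6(5613) = 658 + 3367.8 = 4025.8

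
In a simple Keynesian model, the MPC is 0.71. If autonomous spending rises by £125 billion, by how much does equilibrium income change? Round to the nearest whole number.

ΔY ≈ 431

The multiplier is 1/(1 − MPC) = 1/0.29.
ΔY = 125/0.29 = 431.03 ≈ 431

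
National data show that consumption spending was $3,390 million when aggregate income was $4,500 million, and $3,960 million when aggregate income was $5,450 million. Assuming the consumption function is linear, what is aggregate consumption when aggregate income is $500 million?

C = 990

MPC = (3960 − 3390)/(5450 − 4500) = 570/950 = 0.6
a = 3390 − 0.6(4500) = 3390 − 2700 = 690
C = 690 + 0.6(500) = 690 + 300 = 990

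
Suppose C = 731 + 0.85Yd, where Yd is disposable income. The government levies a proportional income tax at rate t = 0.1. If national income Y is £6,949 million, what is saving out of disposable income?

Yd = (1 − 0.1)(6949) = 0.9(6949) = 6254.1
C = 731 + 0.85(6254.1) = 731 + 5315.985 = 6046.985
S = Yd − C = 6254.1 − 6046.985 = 207.115

S = 207.115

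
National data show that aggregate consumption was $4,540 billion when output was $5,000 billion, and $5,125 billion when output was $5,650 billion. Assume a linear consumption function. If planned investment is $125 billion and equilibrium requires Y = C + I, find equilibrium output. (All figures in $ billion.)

Y = 1650

MPC = (5125 − 4540)/(5650 − 5000) = 585/650 = 0.9
a = 4540 − 0.9(5000) = 40
Equilibrium: Y = 40 + 0.9Y + 125
0.1Y = 165, so Y = 165/0.1 = 1650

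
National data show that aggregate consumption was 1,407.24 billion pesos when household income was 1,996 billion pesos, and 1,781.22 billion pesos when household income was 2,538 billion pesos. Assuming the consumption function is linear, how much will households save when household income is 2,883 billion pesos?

MPC = (1781.22 − 1407.24)/(2538 − 1996) = 373.98/542 = 0.69
a = 1407.24 − 0.69(1996) = 1407.24 − 1377.24 = 30
C = 30 + 0.69(2883) = 2019.27
S = 2883 − 2019.27 = 863.73

S = 863.73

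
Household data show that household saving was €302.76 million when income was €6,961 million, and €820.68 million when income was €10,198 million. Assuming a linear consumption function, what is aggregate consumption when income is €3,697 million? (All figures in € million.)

C = 3916.48

MPS = ΔS/ΔY = (820.68 − 302.76)/(10198 − 6961) = 517.92/3237 = 0.16
MPC = 1 − MPS = 0.84
Autonomous saving = 302.76 − 0.16(6961) = -811, so a = 811
C = 811 + 0.84(3697) = 811 + 3105.48 = 3916.48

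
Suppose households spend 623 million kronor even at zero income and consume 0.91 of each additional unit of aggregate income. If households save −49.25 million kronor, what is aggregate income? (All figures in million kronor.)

Y = 6375

S = Y − C = -623 + 0.09Y
-623 + 0.09Y = -49.25, so 0.09Y = 573.75 and Y = 6375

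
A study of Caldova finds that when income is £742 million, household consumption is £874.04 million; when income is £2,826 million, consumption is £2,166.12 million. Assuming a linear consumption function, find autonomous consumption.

a = 414

MPC = ΔC/ΔY = (2166.12 − 874.04)/(2826 − 742) = 1292.08/2084 = 0.62
a = C − MPC·Y = 874.04 − 0.62(742) = 874.04 − 460.04 = 414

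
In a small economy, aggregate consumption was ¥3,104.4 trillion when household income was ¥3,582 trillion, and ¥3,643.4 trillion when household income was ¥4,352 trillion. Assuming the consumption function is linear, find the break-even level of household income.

Y = 1990

MPC = (3643.4 − 3104.4)/(4352 − 3582) = 539/770 = 0.7
a = 3104.4 − 0.7(3582) = 3104.4 − 2507.4 = 597
Break-even: Y = a/(1−MPC) = 597/0.3 = 1990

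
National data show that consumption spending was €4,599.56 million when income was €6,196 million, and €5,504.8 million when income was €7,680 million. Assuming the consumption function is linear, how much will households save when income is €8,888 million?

MPC = (5504.8 − 4599.56)/(7680 − 6196) = 905.24/1484 = 0.61
a = 4599.56 − 0.61(6196) = 4599.56 − 3779.56 = 820
C = 820 + 0.61(8888) = 6241.68
S = 8888 − 6241.68 = 2646.32

S = 2646.32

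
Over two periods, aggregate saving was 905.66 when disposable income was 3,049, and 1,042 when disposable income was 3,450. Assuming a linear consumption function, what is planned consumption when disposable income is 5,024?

MPS = ΔS/ΔY = (1042 − 905.66)/(3450 − 3049) = 136.34/401 = 0.34
MPC = 1 − MPS = 0.66
Autonomous saving = 905.66 − 0.34(3049) = -131, so a = 131
C = 131 + 0.66(5024) = 131 + 3315.84 = 3446.84

C = 3446.84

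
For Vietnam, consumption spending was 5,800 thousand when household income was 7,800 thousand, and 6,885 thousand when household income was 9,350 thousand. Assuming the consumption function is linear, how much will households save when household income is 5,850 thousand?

MPC = (6885 − 5800)/(9350 − 7800) = 1085/1550 = 0.7
a = 5800 − 0.7(7800) = 5800 − 5460 = 340
C = 340 + 0.7(5850) = 4435
S = 5850 − 4435 = 1415

S = 1415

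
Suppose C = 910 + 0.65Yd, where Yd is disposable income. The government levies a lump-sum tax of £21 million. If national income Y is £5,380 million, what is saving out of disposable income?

Yd = Y − T = 5380 − 21 = 5359
C = 910 + 0.65(5359) = 910 + 3483.35 = 4393.35
S = Yd − C = 5359 − 4393.35 = 965.65

S = 965.65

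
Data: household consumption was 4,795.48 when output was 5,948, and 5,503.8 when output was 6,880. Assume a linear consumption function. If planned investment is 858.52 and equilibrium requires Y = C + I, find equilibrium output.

Y = 4723

MPC = (5503.8 − 4795.48)/(6880 − 5948) = 708.32/932 = 0.76
a = 4795.48 − 0.76(5948) = 275
Equilibrium: Y = 275 + 0.76Y + 858.52
0.24Y = 1133.52, so Y = 1133.52/0.24 = 4723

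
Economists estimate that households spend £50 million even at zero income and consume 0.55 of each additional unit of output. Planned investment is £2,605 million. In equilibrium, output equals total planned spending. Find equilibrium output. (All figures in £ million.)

Y = 5900

Y = C + I = 50 + 0.55Y + 2605
Y − 0.55Y = 2655
0.45Y = 2655, so Y = 2655/0.45 = 5900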